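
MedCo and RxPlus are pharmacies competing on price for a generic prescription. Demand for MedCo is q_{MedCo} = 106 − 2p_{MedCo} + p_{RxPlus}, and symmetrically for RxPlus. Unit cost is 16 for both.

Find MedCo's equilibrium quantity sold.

MedCo's profit: π = (p_{MedCo} − 16)(106 − 2p_{MedCo} + p_{RxPlus}).
∂π/∂p_{MedCo} = 138 − 4p_{MedCo} + p_{RxPlus} = 0 ⇒ p_{MedCo} = 34.5 + 0.25p_{RxPlus}.
The game is symmetric, so in equilibrium p_{RxPlus} = p_{MedCo}: the reaction function gives 0.75p_{MedCo} = 34.5, hence p_{MedCo} = 46.
q_{MedCo} = 106 − 2·46 + 46 = 60.

60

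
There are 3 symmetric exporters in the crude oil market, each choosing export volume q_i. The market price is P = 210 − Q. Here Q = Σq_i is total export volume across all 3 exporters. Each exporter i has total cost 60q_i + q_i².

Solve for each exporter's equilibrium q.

25

A representative exporter's profit is π_i = q_i(210 − Q) − 60q_i − q_i², with Q = q_i + Σ_{j≠i} q_j.
First-order condition: 150 − 4q_i − Σ_{j≠i} q_j = 0.
With identical exporters, set every q_j = q: then 150 − 4q − 2q = 0, i.e. q = 150/6 = 25.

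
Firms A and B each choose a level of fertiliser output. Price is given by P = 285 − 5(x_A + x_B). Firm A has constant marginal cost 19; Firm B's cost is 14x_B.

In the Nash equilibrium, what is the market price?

Firm A's profit: π = x_A(285 − 5(x_A + x_B)) − 19x_A.
∂π/∂x_A = 266 − 10x_A − 5x_B = 0, so x_A = 26.6 − 0.5x_B.
By the same steps for B: x_B = 27.1 − 0.5x_A.
Plugging x_B into A's best response: x_A = 26.6 − 0.5(27.1 − 0.5x_A) ⇒ 0.75x_A = 13.05, so x_A = 17.4.
Then x_B = 27.1 − 0.5·17.4 = 18.4.
Equilibrium price: P = 285 − 5·35.8 = 106.

106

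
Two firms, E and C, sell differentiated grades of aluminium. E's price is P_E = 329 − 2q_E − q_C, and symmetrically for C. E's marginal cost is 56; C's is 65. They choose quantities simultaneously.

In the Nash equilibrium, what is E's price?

Firm E's profit: π = q_E(329 − 2q_E − q_C) − 56q_E.
∂π/∂q_E = 273 − 4q_E − q_C = 0 ⇒ q_E = 68.25 − 0.25q_C.
Similarly q_C = 66 − 0.25q_E.
Plugging q_C into E's best response: q_E = 68.25 − 0.25(66 − 0.25q_E) ⇒ 0.9375q_E = 51.75, so q_E = 55.2.
Then q_C = 66 − 0.25·55.2 = 52.2.
P_E = 329 − 2·55.2 − 52.2 = 166.4.

166.4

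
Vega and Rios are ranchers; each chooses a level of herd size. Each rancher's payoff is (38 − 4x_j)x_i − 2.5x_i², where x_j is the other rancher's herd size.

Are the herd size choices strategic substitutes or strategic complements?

strategic substitutes

Vega's payoff is (38 − 4x_R)x_V − 2.5x_V².
∂π/∂x_V = 38 − 4x_R − 5x_V = 0, so x_V = 7.6 − 0.8x_R.
The best-response slope dx_V/dx_R = −0.8 < 0: the reaction function is downward-sloping, so the choices are strategic substitutes.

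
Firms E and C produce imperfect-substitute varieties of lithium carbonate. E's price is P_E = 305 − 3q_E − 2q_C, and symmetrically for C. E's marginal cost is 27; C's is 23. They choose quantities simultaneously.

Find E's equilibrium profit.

Firm E's profit: π = q_E(305 − 3q_E − 2q_C) − 27q_E.
∂π/∂q_E = 278 − 6q_E − 2q_C = 0 ⇒ q_E = 139/3 − (1/3)q_C.
Similarly q_C = 47 − (1/3)q_E.
Substituting the second reaction function into the first: q_E = 139/3 − (1/3)(47 − (1/3)q_E), which gives (8/9)q_E = 92/3 ⇒ q_E = 34.5.
Then q_C = 47 − (1/3)·34.5 = 35.5.
P_E = 305 − 3·34.5 − 2·35.5 = 130.5.
Profit = (130.5 − 27)·34.5 = 3570.75.

3570.75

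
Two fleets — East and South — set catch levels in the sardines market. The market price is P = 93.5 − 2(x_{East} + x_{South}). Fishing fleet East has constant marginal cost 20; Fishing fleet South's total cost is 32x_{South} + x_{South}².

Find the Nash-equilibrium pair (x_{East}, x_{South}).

15.9, 4.95

Fishing fleet East's profit: π = x_{East}(93.5 − 2(x_{East} + x_{South})) − 20x_{East}.
∂π/∂x_{East} = 73.5 − 4x_{East} − 2x_{South} = 0, so x_{East} = 18.375 − 0.5x_{South}.
For South: ∂π/∂x_{South} = 61.5 − 6x_{South} − 2x_{East} = 0 ⇒ x_{South} = 10.25 − (1/3)x_{East}.
Solving the two reaction functions simultaneously: (1 − (−0.5)(−1/3))x_{East} = 18.375 − 0.5·10.25, so (5/6)x_{East} = 13.25 and x_{East} = 15.9.
Then x_{South} = 10.25 − (1/3)·15.9 = 4.95.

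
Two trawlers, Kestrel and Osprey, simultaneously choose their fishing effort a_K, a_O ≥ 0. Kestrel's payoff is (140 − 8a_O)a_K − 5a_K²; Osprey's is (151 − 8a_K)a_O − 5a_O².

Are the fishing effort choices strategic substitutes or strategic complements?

strategic substitutes

Expanding Kestrel's payoff: 140a_K − 8a_Oa_K − 5a_K².
∂π/∂a_K = 140 − 8a_O − 10a_K = 0, so a_K = 14 − 0.8a_O.
The best-response slope da_K/da_O = −0.8 < 0: the reaction function is downward-sloping, so the choices are strategic substitutes.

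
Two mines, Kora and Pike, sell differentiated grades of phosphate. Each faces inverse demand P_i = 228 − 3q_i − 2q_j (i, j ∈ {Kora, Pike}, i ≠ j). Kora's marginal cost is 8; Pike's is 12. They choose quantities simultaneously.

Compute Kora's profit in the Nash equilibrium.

2310.1875

Mine Kora's profit: π = q_{Kora}(228 − 3q_{Kora} − 2q_{Pike}) − 8q_{Kora}.
∂π/∂q_{Kora} = 220 − 6q_{Kora} − 2q_{Pike} = 0 ⇒ q_{Kora} = 110/3 − (1/3)q_{Pike}.
Similarly q_{Pike} = 36 − (1/3)q_{Kora}.
Plugging q_{Pike} into Kora's best response: q_{Kora} = 110/3 − (1/3)(36 − (1/3)q_{Kora}) ⇒ (8/9)q_{Kora} = 74/3, so q_{Kora} = 27.75.
Then q_{Pike} = 36 − (1/3)·27.75 = 26.75.
P_{Kora} = 228 − 3·27.75 − 2·26.75 = 91.25.
Profit = (91.25 − 8)·27.75 = 2310.1875.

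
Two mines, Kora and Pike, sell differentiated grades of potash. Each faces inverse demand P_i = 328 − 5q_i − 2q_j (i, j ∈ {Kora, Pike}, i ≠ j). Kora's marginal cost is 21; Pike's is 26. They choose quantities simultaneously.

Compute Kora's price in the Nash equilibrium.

Mine Kora's profit: π = q_{Kora}(328 − 5q_{Kora} − 2q_{Pike}) − 21q_{Kora}.
∂π/∂q_{Kora} = 307 − 10q_{Kora} − 2q_{Pike} = 0 ⇒ q_{Kora} = 30.7 − 0.2q_{Pike}.
Similarly q_{Pike} = 30.2 − 0.2q_{Kora}.
Substituting the second reaction function into the first: q_{Kora} = 30.7 − 0.2(30.2 − 0.2q_{Kora}), which gives 0.96q_{Kora} = 24.66 ⇒ q_{Kora} = 25.6875.
Then q_{Pike} = 30.2 − 0.2·25.6875 = 25.0625.
P_{Kora} = 328 − 5·25.6875 − 2·25.0625 = 149.4375.

149.4375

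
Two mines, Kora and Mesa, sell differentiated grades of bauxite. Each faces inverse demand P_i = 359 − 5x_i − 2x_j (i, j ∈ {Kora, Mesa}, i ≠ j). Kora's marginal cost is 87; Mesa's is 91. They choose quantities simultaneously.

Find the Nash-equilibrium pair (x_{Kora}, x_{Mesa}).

Mine Kora's profit: π = x_{Kora}(359 − 5x_{Kora} − 2x_{Mesa}) − 87x_{Kora}.
∂π/∂x_{Kora} = 272 − 10x_{Kora} − 2x_{Mesa} = 0 ⇒ x_{Kora} = 27.2 − 0.2x_{Mesa}.
Similarly x_{Mesa} = 26.8 − 0.2x_{Kora}.
Plugging x_{Mesa} into Kora's best response: x_{Kora} = 27.2 − 0.2(26.8 − 0.2x_{Kora}) ⇒ 0.96x_{Kora} = 21.84, so x_{Kora} = 22.75.
Then x_{Mesa} = 26.8 − 0.2·22.75 = 22.25.

22.75, 22.25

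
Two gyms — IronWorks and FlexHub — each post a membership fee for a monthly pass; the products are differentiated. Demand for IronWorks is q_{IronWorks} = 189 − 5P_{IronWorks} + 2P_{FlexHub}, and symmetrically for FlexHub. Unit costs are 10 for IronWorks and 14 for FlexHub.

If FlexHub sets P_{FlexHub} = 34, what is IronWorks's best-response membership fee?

IronWorks's profit: π = (P_{IronWorks} − 10)(189 − 5P_{IronWorks} + 2P_{FlexHub}).
∂π/∂P_{IronWorks} = 239 − 10P_{IronWorks} + 2P_{FlexHub} = 0 ⇒ P_{IronWorks} = 23.9 + 0.2P_{FlexHub}.
At P_{FlexHub} = 34: P_{IronWorks} = 23.9 + 0.2·34 = 30.7.

30.7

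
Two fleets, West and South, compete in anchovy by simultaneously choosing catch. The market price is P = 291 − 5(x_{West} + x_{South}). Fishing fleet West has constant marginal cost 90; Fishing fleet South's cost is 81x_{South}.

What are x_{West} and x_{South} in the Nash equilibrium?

12.8, 14.6

Fishing fleet West's profit: π = x_{West}(291 − 5(x_{West} + x_{South})) − 90x_{West}.
∂π/∂x_{West} = 201 − 10x_{West} − 5x_{South} = 0, so x_{West} = 20.1 − 0.5x_{South}.
By the same steps for South: x_{South} = 21 − 0.5x_{West}.
Substituting the second reaction function into the first: x_{West} = 20.1 − 0.5(21 − 0.5x_{West}), which gives 0.75x_{West} = 9.6 ⇒ x_{West} = 12.8.
Then x_{South} = 21 − 0.5·12.8 = 14.6.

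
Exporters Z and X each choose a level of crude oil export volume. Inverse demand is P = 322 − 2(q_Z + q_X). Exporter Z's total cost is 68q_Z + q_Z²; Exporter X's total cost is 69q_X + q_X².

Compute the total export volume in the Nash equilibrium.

Exporter Z's profit: π = q_Z(322 − 2(q_Z + q_X)) − 68q_Z − q_Z².
∂π/∂q_Z = 254 − 6q_Z − 2q_X = 0, so q_Z = 127/3 − (1/3)q_X.
By the same steps for X: q_X = 253/6 − (1/3)q_Z.
Substituting the second reaction function into the first: q_Z = 127/3 − (1/3)(253/6 − (1/3)q_Z), which gives (8/9)q_Z = 509/18 ⇒ q_Z = 31.8125.
Then q_X = 253/6 − (1/3)·31.8125 = 31.5625.
Total export volume: 31.8125 + 31.5625 = 63.375.

63.375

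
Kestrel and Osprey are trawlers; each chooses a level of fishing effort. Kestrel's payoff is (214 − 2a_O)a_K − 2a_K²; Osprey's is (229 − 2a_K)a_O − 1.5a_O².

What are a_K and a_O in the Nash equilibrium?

23, 61

Expanding Kestrel's payoff: 214a_K − 2a_Oa_K − 2a_K².
∂π/∂a_K = 214 − 2a_O − 4a_K = 0, so a_K = 53.5 − 0.5a_O.
Likewise for Osprey: a_O = 229/3 − (2/3)a_K.
Solving the two reaction functions simultaneously: (1 − (−0.5)(−2/3))a_K = 53.5 − 0.5·(229/3), so (2/3)a_K = 46/3 and a_K = 23.
Then a_O = 229/3 − (2/3)·23 = 61.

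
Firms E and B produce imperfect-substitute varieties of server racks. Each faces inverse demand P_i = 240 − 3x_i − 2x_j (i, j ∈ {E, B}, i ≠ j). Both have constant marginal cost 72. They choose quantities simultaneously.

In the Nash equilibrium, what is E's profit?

Firm E's profit: π = x_E(240 − 3x_E − 2x_B) − 72x_E.
∂π/∂x_E = 168 − 6x_E − 2x_B = 0 ⇒ x_E = 28 − (1/3)x_B.
The game is symmetric, so in equilibrium x_B = x_E: the reaction function gives (4/3)x_E = 28, hence x_E = 21.
P_E = 240 − 3·21 − 2·21 = 135.
Profit = (135 − 72)·21 = 1323.

1323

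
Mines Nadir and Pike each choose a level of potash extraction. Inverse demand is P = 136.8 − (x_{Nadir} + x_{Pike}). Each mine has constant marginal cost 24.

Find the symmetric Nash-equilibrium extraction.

37.6

Mine Nadir's profit: π = x_{Nadir}(136.8 − (x_{Nadir} + x_{Pike})) − 24x_{Nadir}.
∂π/∂x_{Nadir} = 112.8 − 2x_{Nadir} − x_{Pike} = 0, so x_{Nadir} = 56.4 − 0.5x_{Pike}.
By symmetry x_{Pike} = x_{Nadir}; substituting into the reaction function, 1.5x_{Nadir} = 56.4 and x_{Nadir} = 37.6.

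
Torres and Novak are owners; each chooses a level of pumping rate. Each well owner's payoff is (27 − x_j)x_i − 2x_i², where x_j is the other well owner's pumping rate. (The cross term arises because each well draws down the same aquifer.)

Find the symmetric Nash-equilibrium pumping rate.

Torres's payoff is (27 − x_N)x_T − 2x_T².
∂π/∂x_T = 27 − x_N − 4x_T = 0, so x_T = 6.75 − 0.25x_N.
Setting x_T = x_N in the reaction function: x_T = 6.75 − 0.25x_T, so x_T = 6.75 / 1.25 = 5.4.

5.4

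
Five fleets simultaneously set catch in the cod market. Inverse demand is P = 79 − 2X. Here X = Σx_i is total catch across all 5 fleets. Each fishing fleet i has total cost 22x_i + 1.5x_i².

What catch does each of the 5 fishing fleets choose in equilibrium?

A representative fishing fleet's profit is π_i = x_i(79 − 2X) − 22x_i − 1.5x_i², with X = x_i + Σ_{j≠i} x_j.
First-order condition: 57 − 7x_i − 2Σ_{j≠i} x_j = 0.
Imposing symmetry (x_j = x for all j) turns Σ_{j≠i} x_j into 4x, so 57 = 15x and x = 3.8.

3.8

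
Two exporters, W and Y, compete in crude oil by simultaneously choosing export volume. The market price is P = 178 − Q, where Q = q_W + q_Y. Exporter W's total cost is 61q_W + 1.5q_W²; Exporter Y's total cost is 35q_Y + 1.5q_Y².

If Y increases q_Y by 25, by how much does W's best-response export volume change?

-5

Exporter W's profit: π = q_W(178 − (q_W + q_Y)) − 61q_W − 1.5q_W².
∂π/∂q_W = 117 − 5q_W − q_Y = 0, so q_W = 23.4 − 0.2q_Y.
The reaction-function slope is −0.2, so a 25-unit rise in q_Y moves q_W by −0.2 × 25 = −5. W's best response falls — the actions are strategic substitutes.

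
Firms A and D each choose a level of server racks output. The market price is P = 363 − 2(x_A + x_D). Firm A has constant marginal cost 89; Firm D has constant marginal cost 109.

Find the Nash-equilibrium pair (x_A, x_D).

Firm A's profit: π = x_A(363 − 2(x_A + x_D)) − 89x_A.
∂π/∂x_A = 274 − 4x_A − 2x_D = 0, so x_A = 68.5 − 0.5x_D.
By the same steps for D: x_D = 63.5 − 0.5x_A.
Plugging x_D into A's best response: x_A = 68.5 − 0.5(63.5 − 0.5x_A) ⇒ 0.75x_A = 36.75, so x_A = 49.
Then x_D = 63.5 − 0.5·49 = 39.

49, 39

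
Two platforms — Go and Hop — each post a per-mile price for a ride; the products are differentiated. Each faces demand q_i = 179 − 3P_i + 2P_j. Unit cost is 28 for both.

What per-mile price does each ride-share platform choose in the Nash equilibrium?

65.75

Go's profit: π = (P_{Go} − 28)(179 − 3P_{Go} + 2P_{Hop}).
∂π/∂P_{Go} = 263 − 6P_{Go} + 2P_{Hop} = 0 ⇒ P_{Go} = 263/6 + (1/3)P_{Hop}.
Setting P_{Go} = P_{Hop} in the reaction function: P_{Go} = 263/6 + (1/3)P_{Go}, so P_{Go} = (263/6) / (2/3) = 65.75.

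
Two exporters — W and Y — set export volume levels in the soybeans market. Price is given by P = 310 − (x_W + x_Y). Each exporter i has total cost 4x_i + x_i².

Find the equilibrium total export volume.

122.4

Exporter W's profit: π = x_W(310 − (x_W + x_Y)) − 4x_W − x_W².
∂π/∂x_W = 306 − 4x_W − x_Y = 0, so x_W = 76.5 − 0.25x_Y.
The game is symmetric, so in equilibrium x_Y = x_W: the reaction function gives 1.25x_W = 76.5, hence x_W = 61.2.
Total export volume: 61.2 + 61.2 = 122.4.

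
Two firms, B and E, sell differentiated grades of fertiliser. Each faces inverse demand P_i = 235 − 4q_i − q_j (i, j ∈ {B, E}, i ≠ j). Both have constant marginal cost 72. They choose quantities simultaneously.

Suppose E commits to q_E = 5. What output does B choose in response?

Firm B's profit: π = q_B(235 − 4q_B − q_E) − 72q_B.
∂π/∂q_B = 163 − 8q_B − q_E = 0 ⇒ q_B = 20.375 − 0.125q_E.
At q_E = 5: q_B = 20.375 − 0.125·5 = 19.75.

19.75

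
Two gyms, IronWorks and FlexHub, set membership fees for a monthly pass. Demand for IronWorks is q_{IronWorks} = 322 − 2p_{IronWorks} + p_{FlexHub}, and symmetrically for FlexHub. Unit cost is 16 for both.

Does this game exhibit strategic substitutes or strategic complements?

IronWorks's profit: π = (p_{IronWorks} − 16)(322 − 2p_{IronWorks} + p_{FlexHub}).
∂π/∂p_{IronWorks} = 354 − 4p_{IronWorks} + p_{FlexHub} = 0 ⇒ p_{IronWorks} = 88.5 + 0.25p_{FlexHub}.
The best-response slope dp_{IronWorks}/dp_{FlexHub} = 0.25 > 0: the reaction function is upward-sloping, so the choices are strategic complements.

strategic complements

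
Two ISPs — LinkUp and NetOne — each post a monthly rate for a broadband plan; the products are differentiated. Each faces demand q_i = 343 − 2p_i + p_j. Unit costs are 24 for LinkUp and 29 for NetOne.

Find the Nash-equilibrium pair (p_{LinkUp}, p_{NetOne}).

131, 133

LinkUp's profit: π = (p_{LinkUp} − 24)(343 − 2p_{LinkUp} + p_{NetOne}).
∂π/∂p_{LinkUp} = 391 − 4p_{LinkUp} + p_{NetOne} = 0 ⇒ p_{LinkUp} = 97.75 + 0.25p_{NetOne}.
Similarly p_{NetOne} = 100.25 + 0.25p_{LinkUp}.
Substituting the second reaction function into the first: p_{LinkUp} = 97.75 + 0.25(100.25 + 0.25p_{LinkUp}), which gives 0.9375p_{LinkUp} = 122.8125 ⇒ p_{LinkUp} = 131.
Then p_{NetOne} = 100.25 + 0.25·131 = 133.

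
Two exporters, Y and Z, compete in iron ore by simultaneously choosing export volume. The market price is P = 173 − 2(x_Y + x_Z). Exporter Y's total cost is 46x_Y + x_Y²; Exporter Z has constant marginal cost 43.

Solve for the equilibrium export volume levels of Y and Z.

12.4, 26.3

Exporter Y's profit: π = x_Y(173 − 2(x_Y + x_Z)) − 46x_Y − x_Y².
∂π/∂x_Y = 127 − 6x_Y − 2x_Z = 0, so x_Y = 127/6 − (1/3)x_Z.
For Z: ∂π/∂x_Z = 130 − 4x_Z − 2x_Y = 0 ⇒ x_Z = 32.5 − 0.5x_Y.
Substituting the second reaction function into the first: x_Y = 127/6 − (1/3)(32.5 − 0.5x_Y), which gives (5/6)x_Y = 31/3 ⇒ x_Y = 12.4.
Then x_Z = 32.5 − 0.5·12.4 = 26.3.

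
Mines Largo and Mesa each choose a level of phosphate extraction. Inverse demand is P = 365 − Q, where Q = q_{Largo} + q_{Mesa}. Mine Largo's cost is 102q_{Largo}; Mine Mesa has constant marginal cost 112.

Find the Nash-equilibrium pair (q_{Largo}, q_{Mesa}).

91, 81

Mine Largo's profit: π = q_{Largo}(365 − (q_{Largo} + q_{Mesa})) − 102q_{Largo}.
∂π/∂q_{Largo} = 263 − 2q_{Largo} − q_{Mesa} = 0, so q_{Largo} = 131.5 − 0.5q_{Mesa}.
By the same steps for Mesa: q_{Mesa} = 126.5 − 0.5q_{Largo}.
Solving the two reaction functions simultaneously: (1 − (−0.5)(−0.5))q_{Largo} = 131.5 − 0.5·126.5, so 0.75q_{Largo} = 68.25 and q_{Largo} = 91.
Then q_{Mesa} = 126.5 − 0.5·91 = 81.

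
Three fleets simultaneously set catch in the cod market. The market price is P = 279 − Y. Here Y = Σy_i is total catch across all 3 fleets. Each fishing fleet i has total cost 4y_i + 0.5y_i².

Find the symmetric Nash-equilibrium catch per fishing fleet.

55

A representative fishing fleet's profit is π_i = y_i(279 − Y) − 4y_i − 0.5y_i², with Y = y_i + Σ_{j≠i} y_j.
First-order condition: 275 − 3y_i − Σ_{j≠i} y_j = 0.
In a symmetric equilibrium every fishing fleet chooses the same y, so Σ_{j≠i} y_j = 2y. The condition becomes 275 − 5y = 0, giving y = 275/5 = 55.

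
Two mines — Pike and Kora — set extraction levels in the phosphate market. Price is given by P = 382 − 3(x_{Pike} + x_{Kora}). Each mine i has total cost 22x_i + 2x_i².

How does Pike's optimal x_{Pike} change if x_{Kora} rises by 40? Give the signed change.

Mine Pike's profit: π = x_{Pike}(382 − 3(x_{Pike} + x_{Kora})) − 22x_{Pike} − 2x_{Pike}².
∂π/∂x_{Pike} = 360 − 10x_{Pike} − 3x_{Kora} = 0, so x_{Pike} = 36 − 0.3x_{Kora}.
The reaction-function slope is −0.3, so a 40-unit rise in x_{Kora} moves x_{Pike} by −0.3 × 40 = −12. Pike's best response falls — the actions are strategic substitutes.

-12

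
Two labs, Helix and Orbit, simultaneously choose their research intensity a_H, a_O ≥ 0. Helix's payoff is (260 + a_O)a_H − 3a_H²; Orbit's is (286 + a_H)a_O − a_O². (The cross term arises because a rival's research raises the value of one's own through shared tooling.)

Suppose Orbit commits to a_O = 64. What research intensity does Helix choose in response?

Expanding Helix's payoff: 260a_H + a_Oa_H − 3a_H².
∂π/∂a_H = 260 + a_O − 6a_H = 0, so a_H = 130/3 + (1/6)a_O.
At a_O = 64: a_H = 130/3 + (1/6)·64 = 54.

54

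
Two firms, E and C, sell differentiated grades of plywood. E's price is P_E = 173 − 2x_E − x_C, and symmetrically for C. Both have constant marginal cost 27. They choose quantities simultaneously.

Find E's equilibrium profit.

1705.28

Firm E's profit: π = x_E(173 − 2x_E − x_C) − 27x_E.
∂π/∂x_E = 146 − 4x_E − x_C = 0 ⇒ x_E = 36.5 − 0.25x_C.
By symmetry x_C = x_E; substituting into the reaction function, 1.25x_E = 36.5 and x_E = 29.2.
P_E = 173 − 2·29.2 − 29.2 = 85.4.
Profit = (85.4 − 27)·29.2 = 1705.28.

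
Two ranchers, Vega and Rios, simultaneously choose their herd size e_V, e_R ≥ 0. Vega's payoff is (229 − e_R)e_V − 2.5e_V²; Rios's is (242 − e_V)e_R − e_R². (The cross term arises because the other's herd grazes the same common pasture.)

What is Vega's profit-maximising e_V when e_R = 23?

41.2

Expanding Vega's payoff: 229e_V − e_Re_V − 2.5e_V².
∂π/∂e_V = 229 − e_R − 5e_V = 0, so e_V = 45.8 − 0.2e_R.
At e_R = 23: e_V = 45.8 − 0.2·23 = 41.2.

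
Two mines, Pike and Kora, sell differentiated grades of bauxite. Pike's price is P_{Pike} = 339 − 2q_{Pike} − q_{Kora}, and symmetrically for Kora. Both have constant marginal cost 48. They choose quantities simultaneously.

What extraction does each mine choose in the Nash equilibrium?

58.2

Mine Pike's profit: π = q_{Pike}(339 − 2q_{Pike} − q_{Kora}) − 48q_{Pike}.
∂π/∂q_{Pike} = 291 − 4q_{Pike} − q_{Kora} = 0 ⇒ q_{Pike} = 72.75 − 0.25q_{Kora}.
The game is symmetric, so in equilibrium q_{Kora} = q_{Pike}: the reaction function gives 1.25q_{Pike} = 72.75, hence q_{Pike} = 58.2.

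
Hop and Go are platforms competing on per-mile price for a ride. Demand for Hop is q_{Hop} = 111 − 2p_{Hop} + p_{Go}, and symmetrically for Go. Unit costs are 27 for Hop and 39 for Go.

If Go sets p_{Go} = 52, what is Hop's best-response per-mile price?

Hop's profit: π = (p_{Hop} − 27)(111 − 2p_{Hop} + p_{Go}).
∂π/∂p_{Hop} = 165 − 4p_{Hop} + p_{Go} = 0 ⇒ p_{Hop} = 41.25 + 0.25p_{Go}.
At p_{Go} = 52: p_{Hop} = 41.25 + 0.25·52 = 54.25.

54.25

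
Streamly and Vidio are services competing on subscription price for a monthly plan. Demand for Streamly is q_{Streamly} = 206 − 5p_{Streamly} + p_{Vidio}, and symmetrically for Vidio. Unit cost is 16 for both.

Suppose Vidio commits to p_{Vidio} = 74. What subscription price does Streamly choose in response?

36

Streamly's profit: π = (p_{Streamly} − 16)(206 − 5p_{Streamly} + p_{Vidio}).
∂π/∂p_{Streamly} = 286 − 10p_{Streamly} + p_{Vidio} = 0 ⇒ p_{Streamly} = 28.6 + 0.1p_{Vidio}.
At p_{Vidio} = 74: p_{Streamly} = 28.6 + 0.1·74 = 36.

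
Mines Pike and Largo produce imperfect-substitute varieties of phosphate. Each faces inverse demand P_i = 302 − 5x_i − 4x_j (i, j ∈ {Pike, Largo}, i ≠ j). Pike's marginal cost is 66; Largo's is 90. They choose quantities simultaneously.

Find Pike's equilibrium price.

156

Mine Pike's profit: π = x_{Pike}(302 − 5x_{Pike} − 4x_{Largo}) − 66x_{Pike}.
∂π/∂x_{Pike} = 236 − 10x_{Pike} − 4x_{Largo} = 0 ⇒ x_{Pike} = 23.6 − 0.4x_{Largo}.
Similarly x_{Largo} = 21.2 − 0.4x_{Pike}.
Substituting the second reaction function into the first: x_{Pike} = 23.6 − 0.4(21.2 − 0.4x_{Pike}), which gives 0.84x_{Pike} = 15.12 ⇒ x_{Pike} = 18.
Then x_{Largo} = 21.2 − 0.4·18 = 14.
P_{Pike} = 302 − 5·18 − 4·14 = 156.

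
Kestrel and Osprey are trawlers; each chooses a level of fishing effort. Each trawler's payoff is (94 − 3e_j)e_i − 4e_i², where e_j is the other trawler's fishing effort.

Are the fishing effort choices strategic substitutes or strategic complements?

strategic substitutes

Kestrel's payoff is (94 − 3e_O)e_K − 4e_K².
∂π/∂e_K = 94 − 3e_O − 8e_K = 0, so e_K = 11.75 − 0.375e_O.
The best-response slope de_K/de_O = −0.375 < 0: the reaction function is downward-sloping, so the choices are strategic substitutes.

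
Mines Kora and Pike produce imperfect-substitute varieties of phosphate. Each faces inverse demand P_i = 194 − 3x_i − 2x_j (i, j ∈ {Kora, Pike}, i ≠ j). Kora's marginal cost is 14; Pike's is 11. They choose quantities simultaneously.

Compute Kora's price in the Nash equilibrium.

80.9375

Mine Kora's profit: π = x_{Kora}(194 − 3x_{Kora} − 2x_{Pike}) − 14x_{Kora}.
∂π/∂x_{Kora} = 180 − 6x_{Kora} − 2x_{Pike} = 0 ⇒ x_{Kora} = 30 − (1/3)x_{Pike}.
Similarly x_{Pike} = 30.5 − (1/3)x_{Kora}.
Substituting the second reaction function into the first: x_{Kora} = 30 − (1/3)(30.5 − (1/3)x_{Kora}), which gives (8/9)x_{Kora} = 119/6 ⇒ x_{Kora} = 22.3125.
Then x_{Pike} = 30.5 − (1/3)·22.3125 = 23.0625.
P_{Kora} = 194 − 3·22.3125 − 2·23.0625 = 80.9375.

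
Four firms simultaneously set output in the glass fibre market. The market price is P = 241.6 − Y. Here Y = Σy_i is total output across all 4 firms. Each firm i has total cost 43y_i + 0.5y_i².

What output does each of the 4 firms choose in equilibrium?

A representative firm's profit is π_i = y_i(241.6 − Y) − 43y_i − 0.5y_i², with Y = y_i + Σ_{j≠i} y_j.
First-order condition: 198.6 − 3y_i − Σ_{j≠i} y_j = 0.
Imposing symmetry (y_j = y for all j) turns Σ_{j≠i} y_j into 3y, so 198.6 = 6y and y = 33.1.

33.1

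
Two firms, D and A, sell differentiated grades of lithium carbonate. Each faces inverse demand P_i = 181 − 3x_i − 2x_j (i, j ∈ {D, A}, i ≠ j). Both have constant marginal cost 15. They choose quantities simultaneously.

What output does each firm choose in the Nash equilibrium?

20.75

Firm D's profit: π = x_D(181 − 3x_D − 2x_A) − 15x_D.
∂π/∂x_D = 166 − 6x_D − 2x_A = 0 ⇒ x_D = 83/3 − (1/3)x_A.
By symmetry x_A = x_D; substituting into the reaction function, (4/3)x_D = 83/3 and x_D = 20.75.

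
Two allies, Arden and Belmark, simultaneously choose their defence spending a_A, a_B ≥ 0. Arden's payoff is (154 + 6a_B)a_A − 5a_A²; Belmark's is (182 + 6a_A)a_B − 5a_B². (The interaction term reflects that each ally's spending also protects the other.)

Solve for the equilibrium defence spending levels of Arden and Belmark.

41.125, 42.875

Expanding Arden's payoff: 154a_A + 6a_Ba_A − 5a_A².
∂π/∂a_A = 154 + 6a_B − 10a_A = 0, so a_A = 15.4 + 0.6a_B.
Likewise for Belmark: a_B = 18.2 + 0.6a_A.
Plugging a_B into Arden's best response: a_A = 15.4 + 0.6(18.2 + 0.6a_A) ⇒ 0.64a_A = 26.32, so a_A = 41.125.
Then a_B = 18.2 + 0.6·41.125 = 42.875.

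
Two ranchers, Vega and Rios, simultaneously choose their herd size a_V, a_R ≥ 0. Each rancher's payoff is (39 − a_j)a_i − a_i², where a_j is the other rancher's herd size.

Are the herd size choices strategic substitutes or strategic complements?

strategic substitutes

Vega's payoff is (39 − a_R)a_V − a_V².
∂π/∂a_V = 39 − a_R − 2a_V = 0, so a_V = 19.5 − 0.5a_R.
The best-response slope da_V/da_R = −0.5 < 0: the reaction function is downward-sloping, so the choices are strategic substitutes.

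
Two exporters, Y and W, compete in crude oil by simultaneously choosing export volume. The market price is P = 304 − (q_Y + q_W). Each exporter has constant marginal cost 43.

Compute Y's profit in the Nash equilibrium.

7569

Exporter Y's profit: π = q_Y(304 − (q_Y + q_W)) − 43q_Y.
∂π/∂q_Y = 261 − 2q_Y − q_W = 0, so q_Y = 130.5 − 0.5q_W.
By symmetry q_W = q_Y; substituting into the reaction function, 1.5q_Y = 130.5 and q_Y = 87.
Price P = 304 − 174 = 130.
Y's profit: (130 − 43)·87 = 7569.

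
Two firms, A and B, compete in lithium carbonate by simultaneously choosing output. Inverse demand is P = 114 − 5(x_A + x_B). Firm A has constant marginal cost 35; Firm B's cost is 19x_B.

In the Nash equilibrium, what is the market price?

56

Firm A's profit: π = x_A(114 − 5(x_A + x_B)) − 35x_A.
∂π/∂x_A = 79 − 10x_A − 5x_B = 0, so x_A = 7.9 − 0.5x_B.
By the same steps for B: x_B = 9.5 − 0.5x_A.
Solving the two reaction functions simultaneously: (1 − (−0.5)(−0.5))x_A = 7.9 − 0.5·9.5, so 0.75x_A = 3.15 and x_A = 4.2.
Then x_B = 9.5 − 0.5·4.2 = 7.4.
Equilibrium price: P = 114 − 5·11.6 = 56.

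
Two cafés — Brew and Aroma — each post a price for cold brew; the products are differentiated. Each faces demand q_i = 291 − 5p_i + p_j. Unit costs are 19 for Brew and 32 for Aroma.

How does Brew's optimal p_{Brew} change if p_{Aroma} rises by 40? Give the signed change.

4

Brew's profit: π = (p_{Brew} − 19)(291 − 5p_{Brew} + p_{Aroma}).
∂π/∂p_{Brew} = 386 − 10p_{Brew} + p_{Aroma} = 0 ⇒ p_{Brew} = 38.6 + 0.1p_{Aroma}.
The reaction-function slope is 0.1, so a 40-unit rise in p_{Aroma} moves p_{Brew} by 0.1 × 40 = 4. Brew's best response rises — the actions are strategic complements.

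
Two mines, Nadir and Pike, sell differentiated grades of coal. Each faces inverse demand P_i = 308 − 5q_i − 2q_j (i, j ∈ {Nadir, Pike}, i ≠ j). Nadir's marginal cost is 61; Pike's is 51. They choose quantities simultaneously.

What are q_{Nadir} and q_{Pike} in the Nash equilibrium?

Mine Nadir's profit: π = q_{Nadir}(308 − 5q_{Nadir} − 2q_{Pike}) − 61q_{Nadir}.
∂π/∂q_{Nadir} = 247 − 10q_{Nadir} − 2q_{Pike} = 0 ⇒ q_{Nadir} = 24.7 − 0.2q_{Pike}.
Similarly q_{Pike} = 25.7 − 0.2q_{Nadir}.
Plugging q_{Pike} into Nadir's best response: q_{Nadir} = 24.7 − 0.2(25.7 − 0.2q_{Nadir}) ⇒ 0.96q_{Nadir} = 19.56, so q_{Nadir} = 20.375.
Then q_{Pike} = 25.7 − 0.2·20.375 = 21.625.

20.375, 21.625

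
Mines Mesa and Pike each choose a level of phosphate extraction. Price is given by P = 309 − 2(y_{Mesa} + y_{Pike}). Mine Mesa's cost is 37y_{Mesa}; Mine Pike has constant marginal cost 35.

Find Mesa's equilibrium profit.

4050

Mine Mesa's profit: π = y_{Mesa}(309 − 2(y_{Mesa} + y_{Pike})) − 37y_{Mesa}.
∂π/∂y_{Mesa} = 272 − 4y_{Mesa} − 2y_{Pike} = 0, so y_{Mesa} = 68 − 0.5y_{Pike}.
By the same steps for Pike: y_{Pike} = 68.5 − 0.5y_{Mesa}.
Solving the two reaction functions simultaneously: (1 − (−0.5)(−0.5))y_{Mesa} = 68 − 0.5·68.5, so 0.75y_{Mesa} = 33.75 and y_{Mesa} = 45.
Then y_{Pike} = 68.5 − 0.5·45 = 46.
Price P = 309 − 2·91 = 127.
Mesa's profit: (127 − 37)·45 = 4050.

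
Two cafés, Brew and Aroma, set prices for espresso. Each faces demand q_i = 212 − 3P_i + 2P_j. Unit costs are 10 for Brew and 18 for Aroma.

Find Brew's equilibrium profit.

8112

Brew's profit: π = (P_{Brew} − 10)(212 − 3P_{Brew} + 2P_{Aroma}).
∂π/∂P_{Brew} = 242 − 6P_{Brew} + 2P_{Aroma} = 0 ⇒ P_{Brew} = 121/3 + (1/3)P_{Aroma}.
Similarly P_{Aroma} = 133/3 + (1/3)P_{Brew}.
Substituting the second reaction function into the first: P_{Brew} = 121/3 + (1/3)(133/3 + (1/3)P_{Brew}), which gives (8/9)P_{Brew} = 496/9 ⇒ P_{Brew} = 62.
Then P_{Aroma} = 133/3 + (1/3)·62 = 65.
q_{Brew} = 212 − 3·62 + 2·65 = 156.
Profit = (62 − 10)·156 = 8112.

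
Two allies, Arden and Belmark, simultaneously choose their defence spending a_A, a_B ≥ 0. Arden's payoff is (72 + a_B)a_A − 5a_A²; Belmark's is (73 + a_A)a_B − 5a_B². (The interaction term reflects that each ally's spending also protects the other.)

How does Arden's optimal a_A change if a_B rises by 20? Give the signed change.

2

Expanding Arden's payoff: 72a_A + a_Ba_A − 5a_A².
∂π/∂a_A = 72 + a_B − 10a_A = 0, so a_A = 7.2 + 0.1a_B.
The reaction-function slope is 0.1, so a 20-unit rise in a_B moves a_A by 0.1 × 20 = 2. Arden's best response rises — the actions are strategic complements.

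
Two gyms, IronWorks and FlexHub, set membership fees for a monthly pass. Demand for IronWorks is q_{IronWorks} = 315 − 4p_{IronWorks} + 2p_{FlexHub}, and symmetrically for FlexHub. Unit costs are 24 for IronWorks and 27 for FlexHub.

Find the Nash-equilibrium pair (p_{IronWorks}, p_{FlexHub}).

68.9, 70.1

IronWorks's profit: π = (p_{IronWorks} − 24)(315 − 4p_{IronWorks} + 2p_{FlexHub}).
∂π/∂p_{IronWorks} = 411 − 8p_{IronWorks} + 2p_{FlexHub} = 0 ⇒ p_{IronWorks} = 51.375 + 0.25p_{FlexHub}.
Similarly p_{FlexHub} = 52.875 + 0.25p_{IronWorks}.
Substituting the second reaction function into the first: p_{IronWorks} = 51.375 + 0.25(52.875 + 0.25p_{IronWorks}), which gives 0.9375p_{IronWorks} = 2067/32 ⇒ p_{IronWorks} = 68.9.
Then p_{FlexHub} = 52.875 + 0.25·68.9 = 70.1.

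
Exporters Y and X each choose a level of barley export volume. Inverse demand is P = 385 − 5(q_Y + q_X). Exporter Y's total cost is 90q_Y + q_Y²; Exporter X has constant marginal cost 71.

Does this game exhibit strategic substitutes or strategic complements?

Exporter Y's profit: π = q_Y(385 − 5(q_Y + q_X)) − 90q_Y − q_Y².
∂π/∂q_Y = 295 − 12q_Y − 5q_X = 0, so q_Y = 295/12 − (5/12)q_X.
The best-response slope dq_Y/dq_X = −5/12 < 0: the reaction function is downward-sloping, so the choices are strategic substitutes.

strategic substitutes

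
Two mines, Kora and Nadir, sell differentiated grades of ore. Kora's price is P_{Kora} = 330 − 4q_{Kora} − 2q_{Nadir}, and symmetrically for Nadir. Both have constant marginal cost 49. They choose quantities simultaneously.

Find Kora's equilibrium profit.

3158.44

Mine Kora's profit: π = q_{Kora}(330 − 4q_{Kora} − 2q_{Nadir}) − 49q_{Kora}.
∂π/∂q_{Kora} = 281 − 8q_{Kora} − 2q_{Nadir} = 0 ⇒ q_{Kora} = 35.125 − 0.25q_{Nadir}.
By symmetry q_{Nadir} = q_{Kora}; substituting into the reaction function, 1.25q_{Kora} = 35.125 and q_{Kora} = 28.1.
P_{Kora} = 330 − 4·28.1 − 2·28.1 = 161.4.
Profit = (161.4 − 49)·28.1 = 3158.44.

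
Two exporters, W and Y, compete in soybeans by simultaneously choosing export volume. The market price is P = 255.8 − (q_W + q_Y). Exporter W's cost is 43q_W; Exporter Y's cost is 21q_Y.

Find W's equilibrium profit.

4044.96

Exporter W's profit: π = q_W(255.8 − (q_W + q_Y)) − 43q_W.
∂π/∂q_W = 212.8 − 2q_W − q_Y = 0, so q_W = 106.4 − 0.5q_Y.
By the same steps for Y: q_Y = 117.4 − 0.5q_W.
Substituting the second reaction function into the first: q_W = 106.4 − 0.5(117.4 − 0.5q_W), which gives 0.75q_W = 47.7 ⇒ q_W = 63.6.
Then q_Y = 117.4 − 0.5·63.6 = 85.6.
Price P = 255.8 − 149.2 = 106.6.
W's profit: (106.6 − 43)·63.6 = 4044.96.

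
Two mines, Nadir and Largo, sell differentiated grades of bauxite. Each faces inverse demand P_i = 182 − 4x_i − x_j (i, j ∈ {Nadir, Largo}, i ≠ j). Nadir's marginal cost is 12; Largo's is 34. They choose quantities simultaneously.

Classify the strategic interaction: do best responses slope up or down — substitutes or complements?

Mine Nadir's profit: π = x_{Nadir}(182 − 4x_{Nadir} − x_{Largo}) − 12x_{Nadir}.
∂π/∂x_{Nadir} = 170 − 8x_{Nadir} − x_{Largo} = 0 ⇒ x_{Nadir} = 21.25 − 0.125x_{Largo}.
The best-response slope dx_{Nadir}/dx_{Largo} = −0.125 < 0: the reaction function is downward-sloping, so the choices are strategic substitutes.

strategic substitutes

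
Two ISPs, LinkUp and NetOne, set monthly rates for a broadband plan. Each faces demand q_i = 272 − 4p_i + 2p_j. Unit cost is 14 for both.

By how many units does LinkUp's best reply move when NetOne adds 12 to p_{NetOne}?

3

LinkUp's profit: π = (p_{LinkUp} − 14)(272 − 4p_{LinkUp} + 2p_{NetOne}).
∂π/∂p_{LinkUp} = 328 − 8p_{LinkUp} + 2p_{NetOne} = 0 ⇒ p_{LinkUp} = 41 + 0.25p_{NetOne}.
The reaction-function slope is 0.25, so a 12-unit rise in p_{NetOne} moves p_{LinkUp} by 0.25 × 12 = 3. LinkUp's best response rises — the actions are strategic complements.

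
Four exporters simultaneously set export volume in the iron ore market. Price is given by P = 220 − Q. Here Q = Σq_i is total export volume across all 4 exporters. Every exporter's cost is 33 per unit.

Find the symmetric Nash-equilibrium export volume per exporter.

A representative exporter's profit is π_i = q_i(220 − Q) − 33q_i, with Q = q_i + Σ_{j≠i} q_j.
First-order condition: 187 − 2q_i − Σ_{j≠i} q_j = 0.
Imposing symmetry (q_j = q for all j) turns Σ_{j≠i} q_j into 3q, so 187 = 5q and q = 37.4.

37.4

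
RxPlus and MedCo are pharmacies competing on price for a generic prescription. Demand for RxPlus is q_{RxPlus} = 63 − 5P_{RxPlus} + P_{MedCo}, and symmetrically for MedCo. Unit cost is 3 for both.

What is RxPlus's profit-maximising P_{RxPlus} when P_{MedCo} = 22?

10

RxPlus's profit: π = (P_{RxPlus} − 3)(63 − 5P_{RxPlus} + P_{MedCo}).
∂π/∂P_{RxPlus} = 78 − 10P_{RxPlus} + P_{MedCo} = 0 ⇒ P_{RxPlus} = 7.8 + 0.1P_{MedCo}.
At P_{MedCo} = 22: P_{RxPlus} = 7.8 + 0.1·22 = 10.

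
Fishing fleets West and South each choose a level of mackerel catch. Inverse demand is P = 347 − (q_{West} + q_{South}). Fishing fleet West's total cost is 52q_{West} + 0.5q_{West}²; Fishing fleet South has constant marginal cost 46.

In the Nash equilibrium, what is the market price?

167.6

Fishing fleet West's profit: π = q_{West}(347 − (q_{West} + q_{South})) − 52q_{West} − 0.5q_{West}².
∂π/∂q_{West} = 295 − 3q_{West} − q_{South} = 0, so q_{West} = 295/3 − (1/3)q_{South}.
For South: ∂π/∂q_{South} = 301 − 2q_{South} − q_{West} = 0 ⇒ q_{South} = 150.5 − 0.5q_{West}.
Solving the two reaction functions simultaneously: (1 − (−1/3)(−0.5))q_{West} = 295/3 − (1/3)·150.5, so (5/6)q_{West} = 289/6 and q_{West} = 57.8.
Then q_{South} = 150.5 − 0.5·57.8 = 121.6.
Equilibrium price: P = 347 − 179.4 = 167.6.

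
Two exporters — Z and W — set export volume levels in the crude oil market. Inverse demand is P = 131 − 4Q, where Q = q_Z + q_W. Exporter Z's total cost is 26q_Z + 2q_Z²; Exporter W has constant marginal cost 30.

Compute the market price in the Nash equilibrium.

69.6

Exporter Z's profit: π = q_Z(131 − 4(q_Z + q_W)) − 26q_Z − 2q_Z².
∂π/∂q_Z = 105 − 12q_Z − 4q_W = 0, so q_Z = 8.75 − (1/3)q_W.
For W: ∂π/∂q_W = 101 − 8q_W − 4q_Z = 0 ⇒ q_W = 12.625 − 0.5q_Z.
Plugging q_W into Z's best response: q_Z = 8.75 − (1/3)(12.625 − 0.5q_Z) ⇒ (5/6)q_Z = 109/24, so q_Z = 5.45.
Then q_W = 12.625 − 0.5·5.45 = 9.9.
Equilibrium price: P = 131 − 4·15.35 = 69.6.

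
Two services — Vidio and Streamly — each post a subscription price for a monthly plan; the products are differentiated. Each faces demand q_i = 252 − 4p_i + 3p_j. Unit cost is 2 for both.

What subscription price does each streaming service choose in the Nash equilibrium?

Vidio's profit: π = (p_{Vidio} − 2)(252 − 4p_{Vidio} + 3p_{Streamly}).
∂π/∂p_{Vidio} = 260 − 8p_{Vidio} + 3p_{Streamly} = 0 ⇒ p_{Vidio} = 32.5 + 0.375p_{Streamly}.
By symmetry p_{Streamly} = p_{Vidio}; substituting into the reaction function, 0.625p_{Vidio} = 32.5 and p_{Vidio} = 52.

52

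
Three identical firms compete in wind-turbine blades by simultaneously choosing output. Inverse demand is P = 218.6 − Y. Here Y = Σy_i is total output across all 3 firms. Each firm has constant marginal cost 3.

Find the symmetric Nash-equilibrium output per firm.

A representative firm's profit is π_i = y_i(218.6 − Y) − 3y_i, with Y = y_i + Σ_{j≠i} y_j.
First-order condition: 215.6 − 2y_i − Σ_{j≠i} y_j = 0.
In a symmetric equilibrium every firm chooses the same y, so Σ_{j≠i} y_j = 2y. The condition becomes 215.6 − 4y = 0, giving y = 215.6/4 = 53.9.

53.9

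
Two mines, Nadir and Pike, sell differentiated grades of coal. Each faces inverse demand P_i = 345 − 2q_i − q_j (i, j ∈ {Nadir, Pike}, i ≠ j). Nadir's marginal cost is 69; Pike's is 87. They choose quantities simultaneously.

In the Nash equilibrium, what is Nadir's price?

181.8

Mine Nadir's profit: π = q_{Nadir}(345 − 2q_{Nadir} − q_{Pike}) − 69q_{Nadir}.
∂π/∂q_{Nadir} = 276 − 4q_{Nadir} − q_{Pike} = 0 ⇒ q_{Nadir} = 69 − 0.25q_{Pike}.
Similarly q_{Pike} = 64.5 − 0.25q_{Nadir}.
Solving the two reaction functions simultaneously: (1 − (−0.25)(−0.25))q_{Nadir} = 69 − 0.25·64.5, so 0.9375q_{Nadir} = 52.875 and q_{Nadir} = 56.4.
Then q_{Pike} = 64.5 − 0.25·56.4 = 50.4.
P_{Nadir} = 345 − 2·56.4 − 50.4 = 181.8.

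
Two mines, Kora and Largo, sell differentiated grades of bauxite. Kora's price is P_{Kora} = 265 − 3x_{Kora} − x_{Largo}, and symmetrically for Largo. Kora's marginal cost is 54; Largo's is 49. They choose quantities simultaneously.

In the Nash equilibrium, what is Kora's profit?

Mine Kora's profit: π = x_{Kora}(265 − 3x_{Kora} − x_{Largo}) − 54x_{Kora}.
∂π/∂x_{Kora} = 211 − 6x_{Kora} − x_{Largo} = 0 ⇒ x_{Kora} = 211/6 − (1/6)x_{Largo}.
Similarly x_{Largo} = 36 − (1/6)x_{Kora}.
Substituting the second reaction function into the first: x_{Kora} = 211/6 − (1/6)(36 − (1/6)x_{Kora}), which gives (35/36)x_{Kora} = 175/6 ⇒ x_{Kora} = 30.
Then x_{Largo} = 36 − (1/6)·30 = 31.
P_{Kora} = 265 − 3·30 − 31 = 144.
Profit = (144 − 54)·30 = 2700.

2700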